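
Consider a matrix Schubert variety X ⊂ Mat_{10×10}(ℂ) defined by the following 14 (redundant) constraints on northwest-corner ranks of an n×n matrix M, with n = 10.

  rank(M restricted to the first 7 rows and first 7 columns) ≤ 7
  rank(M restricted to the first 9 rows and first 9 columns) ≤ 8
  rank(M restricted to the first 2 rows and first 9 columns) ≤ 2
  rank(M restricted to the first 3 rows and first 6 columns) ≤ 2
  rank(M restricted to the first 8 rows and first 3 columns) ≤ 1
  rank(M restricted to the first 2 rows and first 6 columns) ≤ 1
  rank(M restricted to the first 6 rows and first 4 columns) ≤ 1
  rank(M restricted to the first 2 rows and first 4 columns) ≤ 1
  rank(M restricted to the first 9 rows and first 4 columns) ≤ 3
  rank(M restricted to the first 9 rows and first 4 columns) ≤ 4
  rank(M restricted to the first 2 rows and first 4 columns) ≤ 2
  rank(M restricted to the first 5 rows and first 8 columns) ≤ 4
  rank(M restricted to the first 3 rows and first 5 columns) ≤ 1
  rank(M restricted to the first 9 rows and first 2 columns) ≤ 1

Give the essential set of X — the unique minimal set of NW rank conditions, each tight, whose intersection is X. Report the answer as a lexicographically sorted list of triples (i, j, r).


Rank table r_w(10×10) implied by the 14 constraints:

  i=1: 1  1  1  1  1  1  1  1  1  1
  i=2: 1  1  1  1  1  1  2  2  2  2
  i=3: 1  1  1  1  1  2  3  3  3  3
  i=4: 1  1  1  1  2  3  4  4  4  4
  i=5: 1  1  1  1  2  3  4  4  5  5
  i=6: 1  1  1  1  2  3  4  5  6  6
  i=7: 1  1  1  2  3  4  5  6  7  7
  i=8: 1  1  1  2  3  4  5  6  7  8
  i=9: 1  1  2  3  4  5  6  7  8  9
  i=10: 1  2  3  4  5  6  7  8  9  10

hence w(1..10) = (1, 7, 6, 5, 9, 8, 4, 10, 3, 2).

6 SE-corners of the 24-cell Rothe diagram give Ess(w):

[(2, 6, 1), (3, 5, 1), (5, 8, 4), (6, 4, 1), (8, 3, 1), (9, 2, 1)]


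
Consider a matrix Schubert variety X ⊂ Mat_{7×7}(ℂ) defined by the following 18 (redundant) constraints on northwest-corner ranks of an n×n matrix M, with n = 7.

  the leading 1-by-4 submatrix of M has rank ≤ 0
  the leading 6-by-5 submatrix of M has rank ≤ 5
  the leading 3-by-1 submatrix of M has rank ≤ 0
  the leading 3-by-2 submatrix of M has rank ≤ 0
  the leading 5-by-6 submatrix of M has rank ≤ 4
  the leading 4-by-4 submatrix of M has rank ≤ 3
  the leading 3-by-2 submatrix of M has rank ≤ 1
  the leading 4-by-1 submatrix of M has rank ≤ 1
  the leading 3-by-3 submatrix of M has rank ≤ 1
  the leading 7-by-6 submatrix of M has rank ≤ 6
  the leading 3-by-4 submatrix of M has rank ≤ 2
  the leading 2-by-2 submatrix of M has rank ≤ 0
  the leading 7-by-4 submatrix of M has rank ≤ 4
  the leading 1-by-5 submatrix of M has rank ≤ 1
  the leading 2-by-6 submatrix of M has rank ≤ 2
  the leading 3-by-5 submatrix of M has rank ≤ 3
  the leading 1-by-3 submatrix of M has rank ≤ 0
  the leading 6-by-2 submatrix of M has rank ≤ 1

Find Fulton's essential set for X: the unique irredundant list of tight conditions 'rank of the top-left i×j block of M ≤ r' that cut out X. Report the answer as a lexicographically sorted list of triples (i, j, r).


Computing R[i][j] = min implied NW-rank bound (n=7, 18 conditions):

  row 1: 0  0  0  0  1  1  1
  row 2: 0  0  1  1  2  2  2
  row 3: 0  0  1  2  3  3  3
  row 4: 1  1  2  3  4  4  4
  row 5: 1  1  2  3  4  4  5
  row 6: 1  1  2  3  4  5  6
  row 7: 1  2  3  4  5  6  7

the unique w with this rank table is (5, 3, 4, 1, 7, 6, 2).

ℓ(w)=11; the 4 essential cells (i,j,r):

[(1, 4, 0), (3, 2, 0), (5, 6, 4), (6, 2, 1)]


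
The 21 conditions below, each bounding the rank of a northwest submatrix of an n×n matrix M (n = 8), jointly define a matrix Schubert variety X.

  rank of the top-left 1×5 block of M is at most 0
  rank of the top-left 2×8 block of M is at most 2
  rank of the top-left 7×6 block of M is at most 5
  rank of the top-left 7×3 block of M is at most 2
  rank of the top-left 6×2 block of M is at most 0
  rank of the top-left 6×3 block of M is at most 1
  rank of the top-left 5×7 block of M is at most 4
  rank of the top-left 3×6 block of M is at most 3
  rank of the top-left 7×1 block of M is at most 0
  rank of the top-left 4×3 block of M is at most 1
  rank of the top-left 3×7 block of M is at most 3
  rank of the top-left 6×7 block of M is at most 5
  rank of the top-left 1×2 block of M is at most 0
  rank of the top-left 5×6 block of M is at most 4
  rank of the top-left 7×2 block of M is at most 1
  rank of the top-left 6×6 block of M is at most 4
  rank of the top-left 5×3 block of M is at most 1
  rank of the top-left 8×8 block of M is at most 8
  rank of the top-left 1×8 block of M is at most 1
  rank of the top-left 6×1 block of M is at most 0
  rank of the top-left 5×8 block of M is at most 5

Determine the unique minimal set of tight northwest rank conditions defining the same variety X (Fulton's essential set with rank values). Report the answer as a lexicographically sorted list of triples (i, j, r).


Propagating the 21 rank bounds to every northwest block:

  i=1: 0  0  0  0  0  1  1  1
  i=2: 0  0  1  1  1  2  2  2
  i=3: 0  0  1  2  2  3  3  3
  i=4: 0  0  1  2  3  4  4  4
  i=5: 0  0  1  2  3  4  4  5
  i=6: 0  0  1  2  3  4  5  6
  i=7: 0  1  2  3  4  5  6  7
  i=8: 1  2  3  4  5  6  7  8

second differences of R give the permutation w = (6, 3, 4, 5, 8, 7, 2, 1).

|D(w)|=17, |Ess(w)|=4:

[(1, 5, 0), (5, 7, 4), (6, 2, 0), (7, 1, 0)]


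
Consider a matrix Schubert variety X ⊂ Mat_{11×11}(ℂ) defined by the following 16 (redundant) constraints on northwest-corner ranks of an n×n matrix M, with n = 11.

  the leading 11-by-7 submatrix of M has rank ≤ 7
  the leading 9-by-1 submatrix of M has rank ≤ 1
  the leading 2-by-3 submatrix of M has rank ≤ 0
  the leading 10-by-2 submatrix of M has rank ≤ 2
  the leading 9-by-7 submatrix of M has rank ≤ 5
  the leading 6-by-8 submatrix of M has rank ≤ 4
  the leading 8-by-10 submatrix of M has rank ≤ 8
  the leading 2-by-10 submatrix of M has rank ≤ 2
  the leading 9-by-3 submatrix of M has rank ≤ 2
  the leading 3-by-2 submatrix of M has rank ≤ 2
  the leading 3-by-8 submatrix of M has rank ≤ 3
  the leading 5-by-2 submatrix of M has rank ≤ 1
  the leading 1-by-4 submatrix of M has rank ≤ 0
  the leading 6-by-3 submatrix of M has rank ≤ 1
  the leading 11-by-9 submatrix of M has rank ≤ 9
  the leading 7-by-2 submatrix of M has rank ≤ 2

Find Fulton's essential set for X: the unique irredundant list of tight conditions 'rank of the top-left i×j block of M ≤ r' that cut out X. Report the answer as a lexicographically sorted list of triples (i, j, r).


Rank table r_w(11×11) implied by the 16 constraints:

  row 1: 0, 0, 0, 0, 1, 1, 1, 1, 1, 1, 1
  row 2: 0, 0, 0, 1, 2, 2, 2, 2, 2, 2, 2
  row 3: 1, 1, 1, 2, 3, 3, 3, 3, 3, 3, 3
  row 4: 1, 1, 1, 2, 3, 4, 4, 4, 4, 4, 4
  row 5: 1, 1, 1, 2, 3, 4, 4, 4, 5, 5, 5
  row 6: 1, 1, 1, 2, 3, 4, 4, 4, 5, 6, 6
  row 7: 1, 2, 2, 3, 4, 5, 5, 5, 6, 7, 7
  row 8: 1, 2, 2, 3, 4, 5, 5, 6, 7, 8, 8
  row 9: 1, 2, 2, 3, 4, 5, 5, 6, 7, 8, 9
  row 10: 1, 2, 3, 4, 5, 6, 6, 7, 8, 9, 10
  row 11: 1, 2, 3, 4, 5, 6, 7, 8, 9, 10, 11

second differences of R give the permutation w = (5, 4, 1, 6, 9, 10, 2, 8, 11, 3, 7).

D(w) has 21 cells with 6 SE-corners; essential set:

[(1, 4, 0), (2, 3, 0), (6, 3, 1), (6, 8, 4), (9, 3, 2), (9, 7, 5)]


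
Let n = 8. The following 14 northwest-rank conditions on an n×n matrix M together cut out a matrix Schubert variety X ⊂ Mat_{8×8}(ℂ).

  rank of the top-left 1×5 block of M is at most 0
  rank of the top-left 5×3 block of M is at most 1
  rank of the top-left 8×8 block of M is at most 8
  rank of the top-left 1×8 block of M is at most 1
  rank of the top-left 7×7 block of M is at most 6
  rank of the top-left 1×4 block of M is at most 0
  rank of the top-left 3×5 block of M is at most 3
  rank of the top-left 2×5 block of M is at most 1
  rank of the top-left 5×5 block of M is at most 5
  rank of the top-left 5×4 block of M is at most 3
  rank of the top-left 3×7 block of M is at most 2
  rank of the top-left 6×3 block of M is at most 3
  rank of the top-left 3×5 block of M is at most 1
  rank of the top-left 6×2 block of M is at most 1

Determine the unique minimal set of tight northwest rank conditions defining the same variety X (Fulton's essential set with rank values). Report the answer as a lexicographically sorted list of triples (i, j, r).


Recovering R(i,j) via the rank-extension bound from the 14 conditions:

  R[1]: 0 | 0 | 0 | 0 | 0 | 1 | 1 | 1
  R[2]: 1 | 1 | 1 | 1 | 1 | 2 | 2 | 2
  R[3]: 1 | 1 | 1 | 1 | 1 | 2 | 2 | 3
  R[4]: 1 | 1 | 1 | 2 | 2 | 3 | 3 | 4
  R[5]: 1 | 1 | 1 | 2 | 3 | 4 | 4 | 5
  R[6]: 1 | 1 | 2 | 3 | 4 | 5 | 5 | 6
  R[7]: 1 | 2 | 3 | 4 | 5 | 6 | 6 | 7
  R[8]: 1 | 2 | 3 | 4 | 5 | 6 | 7 | 8

reading off 1-entries of Δ²R: w = (6, 1, 8, 4, 5, 3, 2, 7).

5 SE-corners of the 15-cell Rothe diagram give Ess(w):

[(1, 5, 0), (3, 5, 1), (3, 7, 2), (5, 3, 1), (6, 2, 1)]


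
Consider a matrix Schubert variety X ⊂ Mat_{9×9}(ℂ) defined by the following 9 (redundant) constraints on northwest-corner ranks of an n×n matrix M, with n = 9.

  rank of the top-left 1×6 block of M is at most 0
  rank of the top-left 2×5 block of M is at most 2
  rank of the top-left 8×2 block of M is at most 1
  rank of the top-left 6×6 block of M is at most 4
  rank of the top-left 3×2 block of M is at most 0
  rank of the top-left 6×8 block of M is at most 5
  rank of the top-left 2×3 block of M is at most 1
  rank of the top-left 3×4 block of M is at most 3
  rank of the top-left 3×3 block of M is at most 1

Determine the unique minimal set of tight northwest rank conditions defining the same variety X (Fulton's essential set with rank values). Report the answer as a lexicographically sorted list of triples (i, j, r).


Reconstructing r_w from the 9 given conditions:

  i=1: 0 | 0 | 0 | 0 | 0 | 0 | 1 | 1 | 1
  i=2: 0 | 0 | 1 | 1 | 1 | 1 | 2 | 2 | 2
  i=3: 0 | 0 | 1 | 2 | 2 | 2 | 3 | 3 | 3
  i=4: 1 | 1 | 2 | 3 | 3 | 3 | 4 | 4 | 4
  i=5: 1 | 1 | 2 | 3 | 4 | 4 | 5 | 5 | 5
  i=6: 1 | 1 | 2 | 3 | 4 | 4 | 5 | 5 | 6
  i=7: 1 | 1 | 2 | 3 | 4 | 5 | 6 | 6 | 7
  i=8: 1 | 1 | 2 | 3 | 4 | 5 | 6 | 7 | 8
  i=9: 1 | 2 | 3 | 4 | 5 | 6 | 7 | 8 | 9

so w = (7, 3, 4, 1, 5, 9, 6, 8, 2).

ℓ(w)=16; the 5 essential cells (i,j,r):

[(1, 6, 0), (3, 2, 0), (6, 6, 4), (6, 8, 5), (8, 2, 1)]


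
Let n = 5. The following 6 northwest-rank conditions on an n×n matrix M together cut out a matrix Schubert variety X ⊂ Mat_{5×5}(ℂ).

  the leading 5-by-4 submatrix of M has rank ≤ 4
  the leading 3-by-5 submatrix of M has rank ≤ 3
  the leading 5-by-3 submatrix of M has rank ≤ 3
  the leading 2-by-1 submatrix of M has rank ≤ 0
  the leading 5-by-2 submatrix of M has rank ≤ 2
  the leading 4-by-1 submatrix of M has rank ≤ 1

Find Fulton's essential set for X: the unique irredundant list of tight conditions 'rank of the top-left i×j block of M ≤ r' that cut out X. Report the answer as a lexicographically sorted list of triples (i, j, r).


The tightest implied rank at each (i,j), from the 6 conditions:

  0 1 1 1 1
  0 1 2 2 2
  1 2 3 3 3
  1 2 3 4 4
  1 2 3 4 5

giving w = (2, 3, 1, 4, 5) via Δ²R.

Fulton essential set (1 of the 2 Rothe cells):

[(2, 1, 0)]


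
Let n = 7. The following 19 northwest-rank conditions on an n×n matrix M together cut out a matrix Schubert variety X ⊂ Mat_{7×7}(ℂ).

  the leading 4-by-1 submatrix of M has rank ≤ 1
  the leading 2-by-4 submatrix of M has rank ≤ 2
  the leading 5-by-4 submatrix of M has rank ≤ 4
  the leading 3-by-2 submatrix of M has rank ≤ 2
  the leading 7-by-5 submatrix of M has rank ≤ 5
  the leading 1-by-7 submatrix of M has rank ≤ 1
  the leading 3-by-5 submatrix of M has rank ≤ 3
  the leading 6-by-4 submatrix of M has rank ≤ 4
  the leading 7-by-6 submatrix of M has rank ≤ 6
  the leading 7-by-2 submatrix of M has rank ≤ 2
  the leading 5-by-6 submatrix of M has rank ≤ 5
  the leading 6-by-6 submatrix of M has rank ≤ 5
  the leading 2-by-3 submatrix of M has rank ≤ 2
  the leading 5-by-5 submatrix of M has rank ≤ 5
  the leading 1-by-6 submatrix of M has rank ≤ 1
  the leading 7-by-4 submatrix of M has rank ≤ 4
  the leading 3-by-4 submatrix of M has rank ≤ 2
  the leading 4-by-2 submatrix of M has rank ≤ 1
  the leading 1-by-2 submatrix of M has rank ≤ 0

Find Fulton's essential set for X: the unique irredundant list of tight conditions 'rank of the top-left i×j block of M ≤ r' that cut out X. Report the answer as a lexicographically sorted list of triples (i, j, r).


Rank table r_w(7×7) implied by the 19 constraints:

  row 1: 0 | 0 | 1 | 1 | 1 | 1 | 1
  row 2: 1 | 1 | 2 | 2 | 2 | 2 | 2
  row 3: 1 | 1 | 2 | 2 | 3 | 3 | 3
  row 4: 1 | 1 | 2 | 3 | 4 | 4 | 4
  row 5: 1 | 2 | 3 | 4 | 5 | 5 | 5
  row 6: 1 | 2 | 3 | 4 | 5 | 5 | 6
  row 7: 1 | 2 | 3 | 4 | 5 | 6 | 7

reading off 1-entries of Δ²R: w = (3, 1, 5, 4, 2, 7, 6).

Fulton essential set (4 of the 6 Rothe cells):

[(1, 2, 0), (3, 4, 2), (4, 2, 1), (6, 6, 5)]


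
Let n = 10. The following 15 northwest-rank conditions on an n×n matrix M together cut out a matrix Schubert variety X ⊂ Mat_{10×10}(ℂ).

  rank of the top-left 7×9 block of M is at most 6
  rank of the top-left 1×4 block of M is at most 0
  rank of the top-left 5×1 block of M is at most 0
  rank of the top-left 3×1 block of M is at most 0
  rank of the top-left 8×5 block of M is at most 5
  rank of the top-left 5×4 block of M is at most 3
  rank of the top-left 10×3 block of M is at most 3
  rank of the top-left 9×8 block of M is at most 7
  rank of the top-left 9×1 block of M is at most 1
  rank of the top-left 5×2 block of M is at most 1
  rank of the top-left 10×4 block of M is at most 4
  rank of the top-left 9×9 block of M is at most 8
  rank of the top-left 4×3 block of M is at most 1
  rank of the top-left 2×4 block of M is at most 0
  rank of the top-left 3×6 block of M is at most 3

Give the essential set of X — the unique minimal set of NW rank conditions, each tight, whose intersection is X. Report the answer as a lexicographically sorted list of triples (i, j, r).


The tightest implied rank at each (i,j), from the 15 conditions:

  i=1: 0, 0, 0, 0, 1, 1, 1, 1, 1, 1
  i=2: 0, 0, 0, 0, 1, 2, 2, 2, 2, 2
  i=3: 0, 1, 1, 1, 2, 3, 3, 3, 3, 3
  i=4: 0, 1, 1, 2, 3, 4, 4, 4, 4, 4
  i=5: 0, 1, 2, 3, 4, 5, 5, 5, 5, 5
  i=6: 1, 2, 3, 4, 5, 6, 6, 6, 6, 6
  i=7: 1, 2, 3, 4, 5, 6, 6, 6, 6, 7
  i=8: 1, 2, 3, 4, 5, 6, 7, 7, 7, 8
  i=9: 1, 2, 3, 4, 5, 6, 7, 7, 8, 9
  i=10: 1, 2, 3, 4, 5, 6, 7, 8, 9, 10

so w = (5, 6, 2, 4, 3, 1, 10, 7, 9, 8).

Fulton essential set (5 of the 16 Rothe cells):

[(2, 4, 0), (4, 3, 1), (5, 1, 0), (7, 9, 6), (9, 8, 7)]


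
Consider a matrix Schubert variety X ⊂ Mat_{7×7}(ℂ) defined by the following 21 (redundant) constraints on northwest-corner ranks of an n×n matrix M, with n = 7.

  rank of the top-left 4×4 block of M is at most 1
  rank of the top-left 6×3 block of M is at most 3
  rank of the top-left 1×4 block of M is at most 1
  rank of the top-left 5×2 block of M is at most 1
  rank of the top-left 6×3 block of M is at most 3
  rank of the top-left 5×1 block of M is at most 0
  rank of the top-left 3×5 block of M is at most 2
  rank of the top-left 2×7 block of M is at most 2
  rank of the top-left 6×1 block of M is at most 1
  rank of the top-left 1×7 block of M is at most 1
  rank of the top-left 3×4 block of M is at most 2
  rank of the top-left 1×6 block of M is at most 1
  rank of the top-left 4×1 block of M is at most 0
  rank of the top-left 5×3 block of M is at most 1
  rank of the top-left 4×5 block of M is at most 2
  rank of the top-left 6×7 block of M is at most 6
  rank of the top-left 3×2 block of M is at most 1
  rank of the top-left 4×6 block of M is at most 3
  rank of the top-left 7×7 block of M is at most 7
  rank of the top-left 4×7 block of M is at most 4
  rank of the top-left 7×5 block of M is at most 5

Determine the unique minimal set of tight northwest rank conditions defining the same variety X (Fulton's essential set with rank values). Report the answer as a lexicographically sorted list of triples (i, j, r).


Reconstructing r_w from the 21 given conditions:

  R[1]: 0 1 1 1 1 1 1
  R[2]: 0 1 1 1 2 2 2
  R[3]: 0 1 1 1 2 3 3
  R[4]: 0 1 1 1 2 3 4
  R[5]: 0 1 1 2 3 4 5
  R[6]: 1 2 2 3 4 5 6
  R[7]: 1 2 3 4 5 6 7

the unique w with this rank table is (2, 5, 6, 7, 4, 1, 3).

ℓ(w)=12; the 3 essential cells (i,j,r):

[(4, 4, 1), (5, 1, 0), (5, 3, 1)]


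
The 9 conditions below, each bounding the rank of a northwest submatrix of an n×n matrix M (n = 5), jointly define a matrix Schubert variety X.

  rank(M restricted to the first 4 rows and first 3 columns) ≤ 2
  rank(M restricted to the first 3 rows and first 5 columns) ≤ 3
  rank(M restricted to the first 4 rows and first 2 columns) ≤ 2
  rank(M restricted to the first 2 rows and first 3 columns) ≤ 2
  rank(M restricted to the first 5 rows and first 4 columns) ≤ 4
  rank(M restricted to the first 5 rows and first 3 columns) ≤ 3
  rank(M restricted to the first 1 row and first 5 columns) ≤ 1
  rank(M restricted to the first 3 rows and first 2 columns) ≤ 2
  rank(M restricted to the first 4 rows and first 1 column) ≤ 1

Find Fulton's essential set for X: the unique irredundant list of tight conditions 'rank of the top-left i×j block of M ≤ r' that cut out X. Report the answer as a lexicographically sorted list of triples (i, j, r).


Computing R[i][j] = min implied NW-rank bound (n=5, 9 conditions):

  row 1: 1 | 1 | 1 | 1 | 1
  row 2: 1 | 2 | 2 | 2 | 2
  row 3: 1 | 2 | 2 | 3 | 3
  row 4: 1 | 2 | 2 | 3 | 4
  row 5: 1 | 2 | 3 | 4 | 5

so w = (1, 2, 4, 5, 3).

|D(w)|=2, |Ess(w)|=1:

[(4, 3, 2)]


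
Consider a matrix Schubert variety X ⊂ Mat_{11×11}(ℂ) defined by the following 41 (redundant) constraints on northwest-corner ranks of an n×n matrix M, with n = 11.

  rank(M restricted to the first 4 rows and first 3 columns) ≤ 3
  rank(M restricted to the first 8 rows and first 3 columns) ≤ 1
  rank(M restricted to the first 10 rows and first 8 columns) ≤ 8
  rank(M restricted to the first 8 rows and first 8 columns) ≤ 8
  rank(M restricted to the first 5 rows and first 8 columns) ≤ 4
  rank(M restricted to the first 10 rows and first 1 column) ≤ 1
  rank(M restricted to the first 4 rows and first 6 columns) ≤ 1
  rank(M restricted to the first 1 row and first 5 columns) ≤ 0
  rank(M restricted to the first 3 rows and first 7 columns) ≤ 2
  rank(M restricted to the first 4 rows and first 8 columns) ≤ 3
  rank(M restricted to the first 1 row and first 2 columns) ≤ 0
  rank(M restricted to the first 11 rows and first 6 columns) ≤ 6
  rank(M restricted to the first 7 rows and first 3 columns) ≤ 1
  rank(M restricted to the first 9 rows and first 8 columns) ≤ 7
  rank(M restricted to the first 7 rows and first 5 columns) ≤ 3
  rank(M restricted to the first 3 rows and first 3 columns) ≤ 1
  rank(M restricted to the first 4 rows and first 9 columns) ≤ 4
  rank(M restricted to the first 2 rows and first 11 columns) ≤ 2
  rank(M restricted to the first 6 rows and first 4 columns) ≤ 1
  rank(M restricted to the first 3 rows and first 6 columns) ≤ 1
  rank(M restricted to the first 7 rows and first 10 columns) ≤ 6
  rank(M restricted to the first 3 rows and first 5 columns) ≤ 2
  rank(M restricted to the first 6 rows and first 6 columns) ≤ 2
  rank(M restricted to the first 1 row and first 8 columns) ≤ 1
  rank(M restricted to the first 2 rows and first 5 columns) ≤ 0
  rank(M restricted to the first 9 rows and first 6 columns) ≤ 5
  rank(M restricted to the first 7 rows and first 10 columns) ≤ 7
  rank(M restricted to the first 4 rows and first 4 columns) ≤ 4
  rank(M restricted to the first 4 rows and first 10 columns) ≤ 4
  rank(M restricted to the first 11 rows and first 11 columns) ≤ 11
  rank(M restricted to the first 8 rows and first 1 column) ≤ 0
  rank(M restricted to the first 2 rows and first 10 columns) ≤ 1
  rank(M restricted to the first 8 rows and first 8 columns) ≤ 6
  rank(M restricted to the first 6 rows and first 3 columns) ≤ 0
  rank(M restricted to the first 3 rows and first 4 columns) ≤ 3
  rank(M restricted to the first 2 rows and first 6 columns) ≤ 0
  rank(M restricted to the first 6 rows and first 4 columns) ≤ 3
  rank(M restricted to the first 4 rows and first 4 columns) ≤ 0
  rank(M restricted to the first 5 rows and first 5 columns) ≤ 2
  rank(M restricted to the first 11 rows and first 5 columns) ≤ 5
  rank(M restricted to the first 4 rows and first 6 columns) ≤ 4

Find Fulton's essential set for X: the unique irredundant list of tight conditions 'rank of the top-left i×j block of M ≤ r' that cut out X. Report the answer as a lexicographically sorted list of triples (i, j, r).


Recovering R(i,j) via the rank-extension bound from the 41 conditions:

  0, 0, 0, 0, 0, 0, 1, 1, 1, 1, 1
  0, 0, 0, 0, 0, 0, 1, 1, 1, 1, 2
  0, 0, 0, 0, 1, 1, 2, 2, 2, 2, 3
  0, 0, 0, 0, 1, 1, 2, 3, 3, 3, 4
  0, 0, 0, 1, 2, 2, 3, 4, 4, 4, 5
  0, 0, 0, 1, 2, 2, 3, 4, 5, 5, 6
  0, 1, 1, 2, 3, 3, 4, 5, 6, 6, 7
  0, 1, 1, 2, 3, 4, 5, 6, 7, 7, 8
  1, 2, 2, 3, 4, 5, 6, 7, 8, 8, 9
  1, 2, 3, 4, 5, 6, 7, 8, 9, 9, 10
  1, 2, 3, 4, 5, 6, 7, 8, 9, 10, 11

giving w = (7, 11, 5, 8, 4, 9, 2, 6, 1, 3, 10) via Δ²R.

D(w) has 34 cells with 8 SE-corners; essential set:

[(2, 6, 0), (2, 10, 1), (4, 4, 0), (4, 6, 1), (6, 3, 0), (6, 6, 2), (8, 1, 0), (8, 3, 1)]


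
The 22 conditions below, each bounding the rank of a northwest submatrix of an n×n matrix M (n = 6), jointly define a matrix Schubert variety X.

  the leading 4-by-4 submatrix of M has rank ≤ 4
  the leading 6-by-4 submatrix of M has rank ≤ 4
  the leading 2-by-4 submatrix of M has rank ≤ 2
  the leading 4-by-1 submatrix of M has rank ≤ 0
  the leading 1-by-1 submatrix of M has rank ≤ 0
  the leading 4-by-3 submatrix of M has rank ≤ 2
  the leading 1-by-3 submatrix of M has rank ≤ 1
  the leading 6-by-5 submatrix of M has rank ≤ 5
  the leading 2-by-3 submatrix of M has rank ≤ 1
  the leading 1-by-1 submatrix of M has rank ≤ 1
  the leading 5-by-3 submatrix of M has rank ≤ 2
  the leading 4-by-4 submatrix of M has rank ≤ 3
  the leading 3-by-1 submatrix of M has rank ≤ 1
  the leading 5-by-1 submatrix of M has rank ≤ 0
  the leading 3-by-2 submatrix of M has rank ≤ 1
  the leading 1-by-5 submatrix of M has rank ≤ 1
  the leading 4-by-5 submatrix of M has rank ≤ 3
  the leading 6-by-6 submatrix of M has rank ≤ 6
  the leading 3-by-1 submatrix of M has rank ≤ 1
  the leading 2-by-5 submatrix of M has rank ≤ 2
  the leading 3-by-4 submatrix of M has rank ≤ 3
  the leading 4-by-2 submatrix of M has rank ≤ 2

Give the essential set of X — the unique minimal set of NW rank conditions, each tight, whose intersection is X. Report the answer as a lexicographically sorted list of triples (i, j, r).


Computing R[i][j] = min implied NW-rank bound (n=6, 22 conditions):

  R[1]: 0  1  1  1  1  1
  R[2]: 0  1  1  2  2  2
  R[3]: 0  1  2  3  3  3
  R[4]: 0  1  2  3  3  4
  R[5]: 0  1  2  3  4  5
  R[6]: 1  2  3  4  5  6

giving w = (2, 4, 3, 6, 5, 1) via Δ²R.

Fulton essential set (3 of the 7 Rothe cells):

[(2, 3, 1), (4, 5, 3), (5, 1, 0)]


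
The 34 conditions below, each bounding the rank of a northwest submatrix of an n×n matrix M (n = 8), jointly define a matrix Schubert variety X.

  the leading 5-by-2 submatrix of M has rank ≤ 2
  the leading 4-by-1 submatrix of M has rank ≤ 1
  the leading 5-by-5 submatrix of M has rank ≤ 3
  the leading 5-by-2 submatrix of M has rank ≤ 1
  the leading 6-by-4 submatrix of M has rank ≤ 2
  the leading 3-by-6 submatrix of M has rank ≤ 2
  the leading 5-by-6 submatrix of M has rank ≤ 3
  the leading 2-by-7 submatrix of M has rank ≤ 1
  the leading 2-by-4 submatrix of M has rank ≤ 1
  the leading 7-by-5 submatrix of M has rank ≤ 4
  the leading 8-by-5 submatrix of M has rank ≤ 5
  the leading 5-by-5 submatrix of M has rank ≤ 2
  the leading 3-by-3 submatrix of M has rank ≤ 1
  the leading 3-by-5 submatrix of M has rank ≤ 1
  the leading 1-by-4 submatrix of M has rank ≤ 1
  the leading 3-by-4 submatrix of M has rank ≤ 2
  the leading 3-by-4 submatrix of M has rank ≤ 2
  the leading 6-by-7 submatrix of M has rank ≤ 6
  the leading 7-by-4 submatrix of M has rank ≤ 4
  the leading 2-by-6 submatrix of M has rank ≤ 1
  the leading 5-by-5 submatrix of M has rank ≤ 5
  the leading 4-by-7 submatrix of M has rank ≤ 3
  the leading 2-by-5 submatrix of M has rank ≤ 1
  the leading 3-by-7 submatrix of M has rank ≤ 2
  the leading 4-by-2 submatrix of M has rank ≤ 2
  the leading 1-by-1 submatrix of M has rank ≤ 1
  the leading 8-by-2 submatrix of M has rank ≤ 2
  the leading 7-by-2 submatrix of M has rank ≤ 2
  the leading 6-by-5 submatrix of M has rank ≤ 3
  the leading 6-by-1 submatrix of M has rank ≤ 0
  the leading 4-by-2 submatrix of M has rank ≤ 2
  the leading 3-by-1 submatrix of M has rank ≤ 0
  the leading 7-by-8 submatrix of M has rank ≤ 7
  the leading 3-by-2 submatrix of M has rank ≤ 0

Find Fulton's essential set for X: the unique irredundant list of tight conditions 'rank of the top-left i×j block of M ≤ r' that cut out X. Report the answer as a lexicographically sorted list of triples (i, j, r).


Recovering R(i,j) via the rank-extension bound from the 34 conditions:

  i=1: 0, 0, 1, 1, 1, 1, 1, 1
  i=2: 0, 0, 1, 1, 1, 1, 1, 2
  i=3: 0, 0, 1, 1, 1, 2, 2, 3
  i=4: 0, 1, 2, 2, 2, 3, 3, 4
  i=5: 0, 1, 2, 2, 2, 3, 4, 5
  i=6: 0, 1, 2, 2, 3, 4, 5, 6
  i=7: 1, 2, 3, 3, 4, 5, 6, 7
  i=8: 1, 2, 3, 4, 5, 6, 7, 8

second differences of R give the permutation w = (3, 8, 6, 2, 7, 5, 1, 4).

6 SE-corners of the 18-cell Rothe diagram give Ess(w):

[(2, 7, 1), (3, 2, 0), (3, 5, 1), (5, 5, 2), (6, 1, 0), (6, 4, 2)]


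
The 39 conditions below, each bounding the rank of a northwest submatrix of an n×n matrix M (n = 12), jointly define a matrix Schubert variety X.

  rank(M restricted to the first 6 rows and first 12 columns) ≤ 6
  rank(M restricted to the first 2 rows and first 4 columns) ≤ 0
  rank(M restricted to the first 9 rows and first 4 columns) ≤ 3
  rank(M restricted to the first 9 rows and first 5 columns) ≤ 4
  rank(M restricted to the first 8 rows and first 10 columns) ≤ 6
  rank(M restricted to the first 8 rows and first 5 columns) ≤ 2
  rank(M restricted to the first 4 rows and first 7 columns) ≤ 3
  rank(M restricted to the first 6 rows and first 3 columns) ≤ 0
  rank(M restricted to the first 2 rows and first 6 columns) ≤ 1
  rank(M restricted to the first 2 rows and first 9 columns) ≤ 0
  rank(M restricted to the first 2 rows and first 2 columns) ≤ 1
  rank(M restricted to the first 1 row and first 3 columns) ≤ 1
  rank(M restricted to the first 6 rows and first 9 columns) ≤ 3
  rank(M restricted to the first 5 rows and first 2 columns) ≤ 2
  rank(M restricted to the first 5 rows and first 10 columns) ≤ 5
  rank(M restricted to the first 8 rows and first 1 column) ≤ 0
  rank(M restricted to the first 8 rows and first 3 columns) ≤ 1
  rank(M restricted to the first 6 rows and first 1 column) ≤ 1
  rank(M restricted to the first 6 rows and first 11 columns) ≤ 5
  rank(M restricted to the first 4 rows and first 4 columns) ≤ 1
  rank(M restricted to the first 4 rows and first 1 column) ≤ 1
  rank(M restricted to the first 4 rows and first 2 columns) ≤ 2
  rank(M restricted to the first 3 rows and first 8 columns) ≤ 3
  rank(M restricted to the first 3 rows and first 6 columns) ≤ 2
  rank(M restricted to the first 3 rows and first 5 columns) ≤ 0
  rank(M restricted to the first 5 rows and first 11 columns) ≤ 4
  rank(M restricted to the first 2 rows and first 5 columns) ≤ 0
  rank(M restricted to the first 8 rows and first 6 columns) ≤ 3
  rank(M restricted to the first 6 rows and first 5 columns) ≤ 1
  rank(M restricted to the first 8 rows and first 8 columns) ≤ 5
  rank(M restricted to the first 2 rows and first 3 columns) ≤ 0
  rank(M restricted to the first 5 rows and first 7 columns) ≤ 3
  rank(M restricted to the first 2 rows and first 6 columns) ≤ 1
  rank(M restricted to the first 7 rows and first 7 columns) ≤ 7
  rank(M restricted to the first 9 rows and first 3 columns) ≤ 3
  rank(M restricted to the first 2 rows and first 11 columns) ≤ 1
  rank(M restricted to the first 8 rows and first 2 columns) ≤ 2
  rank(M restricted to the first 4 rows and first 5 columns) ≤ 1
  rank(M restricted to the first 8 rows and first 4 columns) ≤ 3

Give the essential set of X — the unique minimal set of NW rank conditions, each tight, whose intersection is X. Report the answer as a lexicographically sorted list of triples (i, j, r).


Rank table r_w(12×12) implied by the 39 constraints:

  R[1]: 0 0 0 0 0 0 0 0 0 1 1 1
  R[2]: 0 0 0 0 0 0 0 0 0 1 1 2
  R[3]: 0 0 0 0 0 1 1 1 1 2 2 3
  R[4]: 0 0 0 1 1 2 2 2 2 3 3 4
  R[5]: 0 0 0 1 1 2 3 3 3 4 4 5
  R[6]: 0 0 0 1 1 2 3 3 3 4 5 6
  R[7]: 0 1 1 2 2 3 4 4 4 5 6 7
  R[8]: 0 1 1 2 2 3 4 5 5 6 7 8
  R[9]: 1 2 2 3 3 4 5 6 6 7 8 9
  R[10]: 1 2 3 4 4 5 6 7 7 8 9 10
  R[11]: 1 2 3 4 5 6 7 8 8 9 10 11
  R[12]: 1 2 3 4 5 6 7 8 9 10 11 12

the unique w with this rank table is (10, 12, 6, 4, 7, 11, 2, 8, 1, 3, 5, 9).

9 SE-corners of the 41-cell Rothe diagram give Ess(w):

[(2, 9, 0), (2, 11, 1), (3, 5, 0), (6, 3, 0), (6, 5, 1), (6, 9, 3), (8, 1, 0), (8, 3, 1), (8, 5, 2)]


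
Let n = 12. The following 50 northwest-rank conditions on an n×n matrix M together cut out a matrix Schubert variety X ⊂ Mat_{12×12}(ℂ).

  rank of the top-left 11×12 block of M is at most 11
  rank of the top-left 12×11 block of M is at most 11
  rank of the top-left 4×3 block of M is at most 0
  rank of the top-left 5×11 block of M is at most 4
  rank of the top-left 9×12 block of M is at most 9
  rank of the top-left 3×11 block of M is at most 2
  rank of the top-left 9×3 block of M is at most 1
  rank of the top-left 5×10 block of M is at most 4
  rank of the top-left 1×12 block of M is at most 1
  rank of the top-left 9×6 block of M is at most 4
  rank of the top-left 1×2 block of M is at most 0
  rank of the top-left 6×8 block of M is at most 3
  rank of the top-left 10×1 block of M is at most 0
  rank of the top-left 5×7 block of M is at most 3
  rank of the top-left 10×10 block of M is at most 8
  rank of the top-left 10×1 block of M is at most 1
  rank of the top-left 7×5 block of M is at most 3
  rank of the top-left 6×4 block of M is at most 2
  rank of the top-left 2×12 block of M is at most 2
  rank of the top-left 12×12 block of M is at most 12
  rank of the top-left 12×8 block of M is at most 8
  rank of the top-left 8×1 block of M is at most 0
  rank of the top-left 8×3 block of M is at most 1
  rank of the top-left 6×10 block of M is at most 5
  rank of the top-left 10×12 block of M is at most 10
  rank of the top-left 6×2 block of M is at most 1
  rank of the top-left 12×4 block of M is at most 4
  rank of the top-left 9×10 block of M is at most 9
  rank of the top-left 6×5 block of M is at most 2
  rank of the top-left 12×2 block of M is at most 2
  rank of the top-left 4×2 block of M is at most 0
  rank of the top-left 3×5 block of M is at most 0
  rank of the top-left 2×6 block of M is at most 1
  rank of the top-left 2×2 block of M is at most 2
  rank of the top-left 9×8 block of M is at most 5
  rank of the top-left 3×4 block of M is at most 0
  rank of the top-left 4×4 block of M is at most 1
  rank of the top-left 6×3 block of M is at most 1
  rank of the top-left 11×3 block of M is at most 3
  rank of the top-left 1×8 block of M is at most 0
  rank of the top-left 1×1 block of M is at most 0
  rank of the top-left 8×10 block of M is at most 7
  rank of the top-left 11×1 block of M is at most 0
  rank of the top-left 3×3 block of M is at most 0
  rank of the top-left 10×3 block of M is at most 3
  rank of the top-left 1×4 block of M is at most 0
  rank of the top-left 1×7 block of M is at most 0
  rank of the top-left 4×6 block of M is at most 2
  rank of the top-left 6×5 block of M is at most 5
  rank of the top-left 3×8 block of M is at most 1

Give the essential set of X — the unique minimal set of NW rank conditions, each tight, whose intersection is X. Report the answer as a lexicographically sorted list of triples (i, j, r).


Rank table r_w(12×12) implied by the 50 constraints:

  row 1: 0 0 0 0 0 0 0 0 1 1 1 1
  row 2: 0 0 0 0 0 1 1 1 2 2 2 2
  row 3: 0 0 0 0 0 1 1 1 2 2 2 3
  row 4: 0 0 0 1 1 2 2 2 3 3 3 4
  row 5: 0 1 1 2 2 3 3 3 4 4 4 5
  row 6: 0 1 1 2 2 3 3 3 4 5 5 6
  row 7: 0 1 1 2 3 4 4 4 5 6 6 7
  row 8: 0 1 1 2 3 4 5 5 6 7 7 8
  row 9: 0 1 1 2 3 4 5 5 6 7 8 9
  row 10: 0 1 2 3 4 5 6 6 7 8 9 10
  row 11: 0 1 2 3 4 5 6 7 8 9 10 11
  row 12: 1 2 3 4 5 6 7 8 9 10 11 12

reading off 1-entries of Δ²R: w = (9, 6, 12, 4, 2, 10, 5, 7, 11, 3, 8, 1).

ℓ(w)=40; the 10 essential cells (i,j,r):

[(1, 8, 0), (3, 5, 0), (3, 8, 1), (3, 11, 2), (4, 3, 0), (6, 5, 2), (6, 8, 3), (9, 3, 1), (9, 8, 5), (11, 1, 0)]


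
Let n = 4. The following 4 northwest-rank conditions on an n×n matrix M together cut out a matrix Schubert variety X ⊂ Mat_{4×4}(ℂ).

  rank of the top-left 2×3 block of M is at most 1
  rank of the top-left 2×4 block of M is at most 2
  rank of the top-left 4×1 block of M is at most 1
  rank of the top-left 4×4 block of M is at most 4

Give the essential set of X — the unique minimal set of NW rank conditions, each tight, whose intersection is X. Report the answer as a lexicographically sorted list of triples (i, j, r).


Propagating the 4 rank bounds to every northwest block:

  row 1: 1, 1, 1, 1
  row 2: 1, 1, 1, 2
  row 3: 1, 2, 2, 3
  row 4: 1, 2, 3, 4

the unique w with this rank table is (1, 4, 2, 3).

ℓ(w)=2; the 1 essential cell (i,j,r):

[(2, 3, 1)]


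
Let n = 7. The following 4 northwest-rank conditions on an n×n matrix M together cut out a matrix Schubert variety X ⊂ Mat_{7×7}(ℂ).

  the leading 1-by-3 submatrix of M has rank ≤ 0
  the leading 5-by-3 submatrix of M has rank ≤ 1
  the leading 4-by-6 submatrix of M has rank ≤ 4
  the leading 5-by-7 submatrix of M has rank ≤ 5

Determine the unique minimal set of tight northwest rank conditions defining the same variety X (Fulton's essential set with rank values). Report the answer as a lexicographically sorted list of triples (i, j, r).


Recovering R(i,j) via the rank-extension bound from the 4 conditions:

  R[1]: 0, 0, 0, 1, 1, 1, 1
  R[2]: 1, 1, 1, 2, 2, 2, 2
  R[3]: 1, 1, 1, 2, 3, 3, 3
  R[4]: 1, 1, 1, 2, 3, 4, 4
  R[5]: 1, 1, 1, 2, 3, 4, 5
  R[6]: 1, 2, 2, 3, 4, 5, 6
  R[7]: 1, 2, 3, 4, 5, 6, 7

giving w = (4, 1, 5, 6, 7, 2, 3) via Δ²R.

Fulton essential set (2 of the 9 Rothe cells):

[(1, 3, 0), (5, 3, 1)]


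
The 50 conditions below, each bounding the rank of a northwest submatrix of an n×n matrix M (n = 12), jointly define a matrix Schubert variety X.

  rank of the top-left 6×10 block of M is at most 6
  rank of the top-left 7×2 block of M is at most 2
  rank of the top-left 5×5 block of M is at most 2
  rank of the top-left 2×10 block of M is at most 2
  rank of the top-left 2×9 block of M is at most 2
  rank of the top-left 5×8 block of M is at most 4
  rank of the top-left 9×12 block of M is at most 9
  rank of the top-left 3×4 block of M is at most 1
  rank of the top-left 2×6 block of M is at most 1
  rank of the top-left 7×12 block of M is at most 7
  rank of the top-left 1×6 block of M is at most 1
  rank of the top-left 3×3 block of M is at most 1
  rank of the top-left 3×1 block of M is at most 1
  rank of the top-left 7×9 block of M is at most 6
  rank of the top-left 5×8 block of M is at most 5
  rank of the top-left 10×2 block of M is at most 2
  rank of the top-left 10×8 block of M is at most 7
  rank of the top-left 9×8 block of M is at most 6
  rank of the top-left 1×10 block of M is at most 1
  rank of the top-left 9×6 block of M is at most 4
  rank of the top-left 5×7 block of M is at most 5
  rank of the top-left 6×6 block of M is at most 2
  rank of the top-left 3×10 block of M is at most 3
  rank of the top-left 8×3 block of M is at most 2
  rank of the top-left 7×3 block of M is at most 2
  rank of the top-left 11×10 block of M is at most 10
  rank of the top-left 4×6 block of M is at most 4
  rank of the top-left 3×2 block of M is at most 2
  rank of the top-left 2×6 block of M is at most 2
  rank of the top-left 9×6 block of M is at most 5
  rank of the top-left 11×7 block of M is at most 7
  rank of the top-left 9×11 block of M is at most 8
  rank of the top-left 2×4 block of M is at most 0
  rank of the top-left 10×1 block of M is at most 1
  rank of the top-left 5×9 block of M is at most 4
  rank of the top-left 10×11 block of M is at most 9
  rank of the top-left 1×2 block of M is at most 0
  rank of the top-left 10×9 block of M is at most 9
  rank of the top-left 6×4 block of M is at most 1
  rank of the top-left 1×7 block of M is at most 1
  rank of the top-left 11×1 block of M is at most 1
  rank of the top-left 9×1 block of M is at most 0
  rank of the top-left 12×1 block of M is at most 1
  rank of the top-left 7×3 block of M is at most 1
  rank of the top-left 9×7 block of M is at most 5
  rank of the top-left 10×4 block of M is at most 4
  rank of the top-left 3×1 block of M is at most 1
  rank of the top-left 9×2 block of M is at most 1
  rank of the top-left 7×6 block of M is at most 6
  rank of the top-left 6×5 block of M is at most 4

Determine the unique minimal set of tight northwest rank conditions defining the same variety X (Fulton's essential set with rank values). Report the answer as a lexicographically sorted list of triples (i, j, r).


Propagating the 50 rank bounds to every northwest block:

  row 1: 0 0 0 0 1 1 1 1 1 1 1 1
  row 2: 0 0 0 0 1 1 2 2 2 2 2 2
  row 3: 0 1 1 1 2 2 3 3 3 3 3 3
  row 4: 0 1 1 1 2 2 3 4 4 4 4 4
  row 5: 0 1 1 1 2 2 3 4 4 5 5 5
  row 6: 0 1 1 1 2 2 3 4 5 6 6 6
  row 7: 0 1 1 2 3 3 4 5 6 7 7 7
  row 8: 0 1 2 3 4 4 5 6 7 8 8 8
  row 9: 0 1 2 3 4 4 5 6 7 8 8 9
  row 10: 1 2 3 4 5 5 6 7 8 9 9 10
  row 11: 1 2 3 4 5 6 7 8 9 10 10 11
  row 12: 1 2 3 4 5 6 7 8 9 10 11 12

giving w = (5, 7, 2, 8, 10, 9, 4, 3, 12, 1, 6, 11) via Δ²R.

D(w) has 29 cells with 9 SE-corners; essential set:

[(2, 4, 0), (2, 6, 1), (5, 9, 4), (6, 4, 1), (6, 6, 2), (7, 3, 1), (9, 1, 0), (9, 6, 4), (9, 11, 8)]


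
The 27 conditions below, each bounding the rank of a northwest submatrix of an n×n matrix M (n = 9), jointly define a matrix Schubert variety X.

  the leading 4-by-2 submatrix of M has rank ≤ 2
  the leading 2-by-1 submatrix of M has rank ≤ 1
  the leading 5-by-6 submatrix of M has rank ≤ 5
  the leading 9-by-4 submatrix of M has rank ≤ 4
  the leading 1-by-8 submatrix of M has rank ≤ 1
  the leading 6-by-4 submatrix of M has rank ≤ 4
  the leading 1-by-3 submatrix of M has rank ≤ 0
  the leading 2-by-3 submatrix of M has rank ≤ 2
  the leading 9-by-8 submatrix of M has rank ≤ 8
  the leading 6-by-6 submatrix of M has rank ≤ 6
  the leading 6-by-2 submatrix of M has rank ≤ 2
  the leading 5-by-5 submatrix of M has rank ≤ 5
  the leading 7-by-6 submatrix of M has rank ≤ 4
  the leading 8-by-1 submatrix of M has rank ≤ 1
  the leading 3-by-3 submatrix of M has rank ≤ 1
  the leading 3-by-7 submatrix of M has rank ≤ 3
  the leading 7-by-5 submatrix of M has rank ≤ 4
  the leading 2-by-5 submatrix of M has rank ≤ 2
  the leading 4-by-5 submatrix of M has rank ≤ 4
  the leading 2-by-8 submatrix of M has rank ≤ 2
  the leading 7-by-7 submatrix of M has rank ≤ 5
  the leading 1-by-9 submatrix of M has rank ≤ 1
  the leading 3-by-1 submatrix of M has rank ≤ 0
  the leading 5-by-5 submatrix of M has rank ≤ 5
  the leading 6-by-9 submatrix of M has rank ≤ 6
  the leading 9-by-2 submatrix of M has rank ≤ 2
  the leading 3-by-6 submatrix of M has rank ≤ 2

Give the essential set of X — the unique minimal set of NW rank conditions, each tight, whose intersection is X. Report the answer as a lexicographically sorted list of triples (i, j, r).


Propagating the 27 rank bounds to every northwest block:

  0 0 0 1 1 1 1 1 1
  0 1 1 2 2 2 2 2 2
  0 1 1 2 2 2 3 3 3
  1 2 2 3 3 3 4 4 4
  1 2 3 4 4 4 5 5 5
  1 2 3 4 4 4 5 6 6
  1 2 3 4 4 4 5 6 7
  1 2 3 4 5 5 6 7 8
  1 2 3 4 5 6 7 8 9

second differences of R give the permutation w = (4, 2, 7, 1, 3, 8, 9, 5, 6).

|D(w)|=12, |Ess(w)|=5:

[(1, 3, 0), (3, 1, 0), (3, 3, 1), (3, 6, 2), (7, 6, 4)]
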